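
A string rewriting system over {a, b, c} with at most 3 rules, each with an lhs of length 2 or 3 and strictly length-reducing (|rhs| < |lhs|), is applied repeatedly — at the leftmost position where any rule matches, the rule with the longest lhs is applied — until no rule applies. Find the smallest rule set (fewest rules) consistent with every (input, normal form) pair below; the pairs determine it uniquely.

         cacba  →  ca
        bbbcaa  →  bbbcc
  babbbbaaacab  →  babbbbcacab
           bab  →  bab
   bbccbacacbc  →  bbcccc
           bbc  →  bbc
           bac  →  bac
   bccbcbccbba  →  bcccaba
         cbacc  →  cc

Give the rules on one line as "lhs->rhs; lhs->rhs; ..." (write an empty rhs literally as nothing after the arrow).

  | cacba => ca
  | bbbcaa => bbbcc
  | babbbbaaacab => babbbbcacab
  | bab

aa->c; cb->a; cba->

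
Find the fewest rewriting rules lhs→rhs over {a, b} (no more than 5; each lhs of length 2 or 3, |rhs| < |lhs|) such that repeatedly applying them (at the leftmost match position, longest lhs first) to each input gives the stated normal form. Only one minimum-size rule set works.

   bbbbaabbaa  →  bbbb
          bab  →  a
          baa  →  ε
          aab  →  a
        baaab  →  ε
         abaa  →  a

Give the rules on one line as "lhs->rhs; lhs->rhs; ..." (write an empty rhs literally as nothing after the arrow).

  | bbbbaabbaa => bbbbbaa => bbbb
  | bab => a
  | baa => ε
  | aab => a

ab->; aba->; baa->; bab->a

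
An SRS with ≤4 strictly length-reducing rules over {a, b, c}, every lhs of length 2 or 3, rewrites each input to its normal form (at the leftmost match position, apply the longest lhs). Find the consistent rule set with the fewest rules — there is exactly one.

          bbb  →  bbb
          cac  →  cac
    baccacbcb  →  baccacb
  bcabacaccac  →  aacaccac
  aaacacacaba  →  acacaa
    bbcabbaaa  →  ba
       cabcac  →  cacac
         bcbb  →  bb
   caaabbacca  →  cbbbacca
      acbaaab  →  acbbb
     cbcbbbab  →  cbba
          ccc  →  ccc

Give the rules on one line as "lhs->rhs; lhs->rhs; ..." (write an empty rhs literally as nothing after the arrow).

aaa->b; ab->a; bab->a; bc->

  | bbb
  | cac
  | baccacbcb => baccacb
  | bcabacaccac => abacaccac => aacaccac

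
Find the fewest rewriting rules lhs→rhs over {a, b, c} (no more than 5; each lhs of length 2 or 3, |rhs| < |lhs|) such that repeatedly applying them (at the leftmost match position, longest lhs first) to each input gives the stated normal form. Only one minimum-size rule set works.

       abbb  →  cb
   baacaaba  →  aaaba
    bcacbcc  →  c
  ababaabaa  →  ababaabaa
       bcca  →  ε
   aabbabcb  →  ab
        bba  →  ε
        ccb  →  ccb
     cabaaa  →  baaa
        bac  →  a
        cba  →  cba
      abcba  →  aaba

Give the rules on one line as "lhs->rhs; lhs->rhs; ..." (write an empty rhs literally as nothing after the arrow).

  | abbb => acb => cb
  | baacaaba => bacaaba => bcaaba => aaaba
  | bcacbcc => aacbcc => acbcc => cbcc => cac => c
  | ababaabaa

ac->c; bb->c; bc->a; ca->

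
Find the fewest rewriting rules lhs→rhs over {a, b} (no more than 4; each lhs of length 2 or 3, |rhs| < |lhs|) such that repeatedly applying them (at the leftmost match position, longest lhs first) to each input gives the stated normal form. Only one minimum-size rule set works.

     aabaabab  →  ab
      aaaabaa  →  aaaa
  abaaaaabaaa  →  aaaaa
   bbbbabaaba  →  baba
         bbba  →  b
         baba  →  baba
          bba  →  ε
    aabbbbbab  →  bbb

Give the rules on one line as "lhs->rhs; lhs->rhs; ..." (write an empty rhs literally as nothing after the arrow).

  | aabaabab => aabab => ab
  | aaaabaa => aaaa
  | abaaaaabaaa => aaaabaaa => aaaaa
  | bbbbabaaba => bbbaaba => baba

aab->; baa->; bba->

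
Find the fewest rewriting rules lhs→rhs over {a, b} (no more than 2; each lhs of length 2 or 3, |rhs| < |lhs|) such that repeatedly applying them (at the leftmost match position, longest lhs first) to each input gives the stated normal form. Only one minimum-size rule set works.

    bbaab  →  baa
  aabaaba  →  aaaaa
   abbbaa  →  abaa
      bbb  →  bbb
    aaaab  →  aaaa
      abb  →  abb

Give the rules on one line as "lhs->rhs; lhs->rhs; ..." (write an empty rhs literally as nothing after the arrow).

aab->aa; bba->ba

  | bbaab => baab => baa
  | aabaaba => aaaaba => aaaaa
  | abbbaa => abbaa => abaa
  | bbb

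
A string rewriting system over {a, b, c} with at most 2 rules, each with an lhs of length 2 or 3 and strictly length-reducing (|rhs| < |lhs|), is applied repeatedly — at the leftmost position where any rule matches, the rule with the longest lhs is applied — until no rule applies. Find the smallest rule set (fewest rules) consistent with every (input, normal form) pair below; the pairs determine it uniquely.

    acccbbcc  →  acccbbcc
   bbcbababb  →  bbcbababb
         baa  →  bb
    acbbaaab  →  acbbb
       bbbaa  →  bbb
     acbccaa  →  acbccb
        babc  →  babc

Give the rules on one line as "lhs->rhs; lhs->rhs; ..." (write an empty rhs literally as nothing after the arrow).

  | acccbbcc
  | bbcbababb
  | baa => bb
  | acbbaaab => acbbaab => acbbab => acbbb

aa->b; bba->bb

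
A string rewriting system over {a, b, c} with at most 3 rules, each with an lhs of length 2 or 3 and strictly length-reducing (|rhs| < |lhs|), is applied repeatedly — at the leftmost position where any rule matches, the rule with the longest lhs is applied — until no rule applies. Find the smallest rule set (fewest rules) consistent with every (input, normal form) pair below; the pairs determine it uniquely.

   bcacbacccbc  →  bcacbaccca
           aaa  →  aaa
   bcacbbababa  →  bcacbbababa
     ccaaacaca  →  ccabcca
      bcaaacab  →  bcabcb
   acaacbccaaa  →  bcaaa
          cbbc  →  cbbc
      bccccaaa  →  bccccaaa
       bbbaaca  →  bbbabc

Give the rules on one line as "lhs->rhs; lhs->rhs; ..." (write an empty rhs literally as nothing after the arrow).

  | bcacbacccbc => bcacbaccca
  | aaa
  | bcacbbababa
  | ccaaacaca => ccaabcca => ccabcca

aab->ab; aca->bc; cbc->ca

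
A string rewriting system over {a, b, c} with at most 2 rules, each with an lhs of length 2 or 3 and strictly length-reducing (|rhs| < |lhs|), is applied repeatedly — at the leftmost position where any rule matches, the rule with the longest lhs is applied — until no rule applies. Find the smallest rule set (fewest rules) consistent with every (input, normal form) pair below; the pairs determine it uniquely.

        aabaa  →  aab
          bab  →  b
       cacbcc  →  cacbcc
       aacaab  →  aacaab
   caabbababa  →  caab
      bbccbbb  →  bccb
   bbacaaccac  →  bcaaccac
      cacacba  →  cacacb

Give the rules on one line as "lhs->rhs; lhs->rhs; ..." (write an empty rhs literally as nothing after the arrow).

  | aabaa => aaba => aab
  | bab => bb => b
  | cacbcc
  | aacaab

ba->b; bb->b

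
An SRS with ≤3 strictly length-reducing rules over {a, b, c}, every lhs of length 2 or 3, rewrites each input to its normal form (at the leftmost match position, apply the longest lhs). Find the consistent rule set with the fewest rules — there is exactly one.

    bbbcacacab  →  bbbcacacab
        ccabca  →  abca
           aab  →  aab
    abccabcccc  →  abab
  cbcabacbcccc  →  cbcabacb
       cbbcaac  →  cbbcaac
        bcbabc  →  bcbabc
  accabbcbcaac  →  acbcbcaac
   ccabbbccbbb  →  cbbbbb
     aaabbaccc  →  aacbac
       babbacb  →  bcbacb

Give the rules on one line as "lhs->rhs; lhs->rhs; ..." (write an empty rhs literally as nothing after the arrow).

  | bbbcacacab
  | ccabca => abca
  | aab
  | abccabcccc => ababcccc => ababcc => abab

abb->cb; cc->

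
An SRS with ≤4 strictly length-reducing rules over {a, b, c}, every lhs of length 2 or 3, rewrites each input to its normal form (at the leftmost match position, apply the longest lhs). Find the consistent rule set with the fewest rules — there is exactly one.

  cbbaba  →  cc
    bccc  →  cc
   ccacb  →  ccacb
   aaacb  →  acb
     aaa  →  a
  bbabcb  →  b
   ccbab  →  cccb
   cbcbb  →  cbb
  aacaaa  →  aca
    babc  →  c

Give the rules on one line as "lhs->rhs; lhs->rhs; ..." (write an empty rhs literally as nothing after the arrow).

  | cbbaba => cbcba => cba => cc
  | bccc => cc
  | ccacb
  | aaacb => aacb => acb

aa->a; ba->c; bc->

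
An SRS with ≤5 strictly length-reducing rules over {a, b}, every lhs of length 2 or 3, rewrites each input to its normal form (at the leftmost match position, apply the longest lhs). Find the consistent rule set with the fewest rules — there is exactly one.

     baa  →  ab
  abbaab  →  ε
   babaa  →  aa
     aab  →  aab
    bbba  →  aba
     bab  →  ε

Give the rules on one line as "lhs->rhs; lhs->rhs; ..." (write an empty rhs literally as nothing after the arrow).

aaa->b; baa->ab; bab->; bb->a

  | baa => ab
  | abbaab => aaaab => bab => ε
  | babaa => aa
  | aab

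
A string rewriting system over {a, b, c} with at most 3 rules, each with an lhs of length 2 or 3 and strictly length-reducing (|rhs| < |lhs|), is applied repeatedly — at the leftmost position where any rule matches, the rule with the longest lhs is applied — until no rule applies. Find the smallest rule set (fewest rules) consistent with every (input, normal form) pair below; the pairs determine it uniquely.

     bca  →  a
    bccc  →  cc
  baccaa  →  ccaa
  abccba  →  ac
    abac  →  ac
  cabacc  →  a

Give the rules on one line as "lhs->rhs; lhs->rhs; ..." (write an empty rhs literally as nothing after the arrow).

ba->; bc->; cac->ab

  | bca => a
  | bccc => cc
  | baccaa => ccaa
  | abccba => acba => ac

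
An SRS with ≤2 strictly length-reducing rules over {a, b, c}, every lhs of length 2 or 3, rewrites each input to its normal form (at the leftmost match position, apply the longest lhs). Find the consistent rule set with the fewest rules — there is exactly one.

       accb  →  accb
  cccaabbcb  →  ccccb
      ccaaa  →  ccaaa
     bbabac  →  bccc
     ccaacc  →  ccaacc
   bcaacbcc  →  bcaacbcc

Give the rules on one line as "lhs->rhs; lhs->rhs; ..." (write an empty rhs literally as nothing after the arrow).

  | accb
  | cccaabbcb => cccabcb => ccccb
  | ccaaa
  | bbabac => bcbac => bccc

ab->; ba->c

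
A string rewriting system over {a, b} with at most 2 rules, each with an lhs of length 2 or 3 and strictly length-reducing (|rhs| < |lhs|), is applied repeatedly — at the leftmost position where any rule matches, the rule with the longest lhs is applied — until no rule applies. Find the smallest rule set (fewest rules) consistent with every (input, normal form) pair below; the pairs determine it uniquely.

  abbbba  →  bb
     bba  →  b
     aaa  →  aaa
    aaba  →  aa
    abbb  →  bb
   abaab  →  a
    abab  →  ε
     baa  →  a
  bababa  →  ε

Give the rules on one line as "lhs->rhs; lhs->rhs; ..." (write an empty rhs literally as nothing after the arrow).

  | abbbba => bbba => bb
  | bba => b
  | aaa
  | aaba => aa

ab->; ba->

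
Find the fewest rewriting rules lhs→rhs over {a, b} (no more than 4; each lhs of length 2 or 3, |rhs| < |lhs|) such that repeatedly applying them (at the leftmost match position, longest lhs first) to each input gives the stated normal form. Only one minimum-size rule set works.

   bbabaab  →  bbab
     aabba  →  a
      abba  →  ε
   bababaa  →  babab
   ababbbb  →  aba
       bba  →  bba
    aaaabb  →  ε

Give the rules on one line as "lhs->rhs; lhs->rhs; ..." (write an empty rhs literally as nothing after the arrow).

  | bbabaab => bbabaa => bbab
  | aabba => aaba => aaa => a
  | abba => aa => ε
  | bababaa => babab

aa->; aab->aa; abb->a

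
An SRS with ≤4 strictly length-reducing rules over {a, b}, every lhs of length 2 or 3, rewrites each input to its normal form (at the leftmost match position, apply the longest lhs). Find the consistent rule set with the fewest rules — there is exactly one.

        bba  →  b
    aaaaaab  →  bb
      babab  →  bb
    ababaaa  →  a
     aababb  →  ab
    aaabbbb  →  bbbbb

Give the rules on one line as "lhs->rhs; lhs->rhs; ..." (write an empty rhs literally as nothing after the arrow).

aa->a; aab->bb; ba->; bab->aa

  | bba => b
  | aaaaaab => aaaaab => aaaab => aaab => aab => bb
  | babab => aaab => aab => bb
  | ababaaa => aaaaaa => aaaaa => aaaa => aaa => aa => a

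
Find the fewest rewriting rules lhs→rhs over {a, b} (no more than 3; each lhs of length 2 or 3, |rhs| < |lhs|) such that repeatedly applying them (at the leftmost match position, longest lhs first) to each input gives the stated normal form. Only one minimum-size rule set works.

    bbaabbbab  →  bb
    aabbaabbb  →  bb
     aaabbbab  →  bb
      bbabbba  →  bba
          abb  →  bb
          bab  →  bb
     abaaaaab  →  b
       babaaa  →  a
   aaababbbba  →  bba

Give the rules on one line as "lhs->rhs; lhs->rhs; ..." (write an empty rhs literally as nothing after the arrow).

  | bbaabbbab => babbbab => bbbbab => bbbab => bbab => bbb => bb
  | aabbaabbb => abbaabbb => bbaabbb => babbb => bbbb => bbb => bb
  | aaabbbab => aabbbab => abbbab => bbbab => bbab => bbb => bb
  | bbabbba => bbbbba => bbbba => bbba => bba

ab->b; baa->a; bbb->bb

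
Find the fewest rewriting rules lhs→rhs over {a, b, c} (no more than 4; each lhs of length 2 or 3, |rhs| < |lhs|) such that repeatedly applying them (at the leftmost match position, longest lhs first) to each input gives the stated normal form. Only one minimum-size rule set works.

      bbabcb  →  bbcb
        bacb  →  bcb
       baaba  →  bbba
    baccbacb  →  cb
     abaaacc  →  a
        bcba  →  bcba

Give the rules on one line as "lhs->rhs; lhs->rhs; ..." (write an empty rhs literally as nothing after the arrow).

  | bbabcb => bbcb
  | bacb => bcb
  | baaba => bbba
  | baccbacb => bccbacb => abacb => acb => cb

aa->b; ab->; ac->c; bcc->a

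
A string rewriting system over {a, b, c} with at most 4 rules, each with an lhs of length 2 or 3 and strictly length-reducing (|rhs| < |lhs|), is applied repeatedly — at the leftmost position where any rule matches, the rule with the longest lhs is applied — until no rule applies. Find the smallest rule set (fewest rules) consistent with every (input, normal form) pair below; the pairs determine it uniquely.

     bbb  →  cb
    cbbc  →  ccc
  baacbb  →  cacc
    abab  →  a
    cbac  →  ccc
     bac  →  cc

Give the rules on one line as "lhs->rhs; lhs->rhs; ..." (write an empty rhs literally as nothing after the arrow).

ba->c; bab->; bb->c

  | bbb => cb
  | cbbc => ccc
  | baacbb => cacbb => cacc
  | abab => a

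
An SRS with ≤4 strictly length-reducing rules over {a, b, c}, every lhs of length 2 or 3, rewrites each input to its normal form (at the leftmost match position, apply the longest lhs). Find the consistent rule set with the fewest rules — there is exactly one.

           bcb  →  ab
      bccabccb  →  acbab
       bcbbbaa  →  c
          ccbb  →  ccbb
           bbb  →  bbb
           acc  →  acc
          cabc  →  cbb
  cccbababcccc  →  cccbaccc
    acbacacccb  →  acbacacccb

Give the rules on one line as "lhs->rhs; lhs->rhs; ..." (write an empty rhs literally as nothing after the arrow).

  | bcb => ab
  | bccabccb => acabccb => acbbcb => acbab
  | bcbbbaa => abbbaa => abca => bba => c
  | ccbb

abc->bb; bba->c; bc->a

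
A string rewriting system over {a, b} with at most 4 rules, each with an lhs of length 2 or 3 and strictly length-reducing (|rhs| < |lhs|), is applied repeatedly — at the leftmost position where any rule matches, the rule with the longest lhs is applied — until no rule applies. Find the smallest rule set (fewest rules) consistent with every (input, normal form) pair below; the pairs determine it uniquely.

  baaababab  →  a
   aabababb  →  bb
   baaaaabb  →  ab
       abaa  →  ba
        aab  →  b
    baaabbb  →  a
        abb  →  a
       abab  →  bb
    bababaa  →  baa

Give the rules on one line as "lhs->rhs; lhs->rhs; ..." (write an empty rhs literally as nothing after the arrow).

aab->b; aba->b; abb->a; bab->a

  | baaababab => bababab => aabab => bab => a
  | aabababb => bababb => aabb => bb
  | baaaaabb => baaabb => babb => ab
  | abaa => ba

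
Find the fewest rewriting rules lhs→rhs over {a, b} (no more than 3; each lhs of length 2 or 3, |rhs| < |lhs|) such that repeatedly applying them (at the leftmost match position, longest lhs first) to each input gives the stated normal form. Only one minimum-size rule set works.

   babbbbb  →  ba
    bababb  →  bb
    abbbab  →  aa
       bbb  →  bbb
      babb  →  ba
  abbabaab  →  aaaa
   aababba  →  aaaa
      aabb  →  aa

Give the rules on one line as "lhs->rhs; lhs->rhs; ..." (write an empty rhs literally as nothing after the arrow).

  | babbbbb => babbbb => babbb => babb => bab => ba
  | bababb => baabb => bb
  | abbbab => abbab => abab => aab => aa
  | bbb

ab->a; baa->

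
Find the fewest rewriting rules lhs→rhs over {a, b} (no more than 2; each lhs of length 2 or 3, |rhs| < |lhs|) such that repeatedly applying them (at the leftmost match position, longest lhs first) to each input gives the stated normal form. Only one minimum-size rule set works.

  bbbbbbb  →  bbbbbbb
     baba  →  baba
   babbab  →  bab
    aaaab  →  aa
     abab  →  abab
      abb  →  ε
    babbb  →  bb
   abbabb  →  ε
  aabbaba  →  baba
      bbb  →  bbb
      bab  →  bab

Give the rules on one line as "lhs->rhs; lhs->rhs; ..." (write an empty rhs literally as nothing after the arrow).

  | bbbbbbb
  | baba
  | babbab => bab
  | aaaab => aa

aab->; abb->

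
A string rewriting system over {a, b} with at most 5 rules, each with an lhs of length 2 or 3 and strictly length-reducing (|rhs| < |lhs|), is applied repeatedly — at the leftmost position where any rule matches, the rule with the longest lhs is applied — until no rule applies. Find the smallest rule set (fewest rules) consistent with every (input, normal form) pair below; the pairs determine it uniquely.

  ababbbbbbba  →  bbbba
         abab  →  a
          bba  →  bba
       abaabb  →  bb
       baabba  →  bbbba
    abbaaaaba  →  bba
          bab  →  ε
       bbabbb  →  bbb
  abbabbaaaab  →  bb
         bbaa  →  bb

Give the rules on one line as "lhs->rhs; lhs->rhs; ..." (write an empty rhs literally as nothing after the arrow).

aa->; aab->bb; abb->; bab->

  | ababbbbbbba => abbbbbba => bbbba
  | abab => a
  | bba
  | abaabb => abbbb => bb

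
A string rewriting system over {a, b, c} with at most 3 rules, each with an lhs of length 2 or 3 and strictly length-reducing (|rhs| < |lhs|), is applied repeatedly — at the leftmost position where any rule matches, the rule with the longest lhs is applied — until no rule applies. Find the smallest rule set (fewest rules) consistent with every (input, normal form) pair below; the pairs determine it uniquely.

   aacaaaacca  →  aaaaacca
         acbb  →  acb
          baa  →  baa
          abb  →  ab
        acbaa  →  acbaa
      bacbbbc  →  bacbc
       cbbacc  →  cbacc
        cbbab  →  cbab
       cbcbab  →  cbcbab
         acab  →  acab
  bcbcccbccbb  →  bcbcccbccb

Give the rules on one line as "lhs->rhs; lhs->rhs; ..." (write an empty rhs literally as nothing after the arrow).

  | aacaaaacca => aaaaacca
  | acbb => acb
  | baa
  | abb => ab

bb->b; caa->a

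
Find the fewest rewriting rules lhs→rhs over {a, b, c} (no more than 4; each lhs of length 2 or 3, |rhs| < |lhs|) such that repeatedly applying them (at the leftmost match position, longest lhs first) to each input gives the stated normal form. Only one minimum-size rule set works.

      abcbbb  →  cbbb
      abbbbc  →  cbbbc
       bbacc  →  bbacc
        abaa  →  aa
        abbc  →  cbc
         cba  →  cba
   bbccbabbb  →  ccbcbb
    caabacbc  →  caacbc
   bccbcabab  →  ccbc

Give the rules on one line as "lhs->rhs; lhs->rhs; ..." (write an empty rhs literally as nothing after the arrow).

ab->; abb->cb; bcc->cc

  | abcbbb => cbbb
  | abbbbc => cbbbc
  | bbacc
  | abaa => aa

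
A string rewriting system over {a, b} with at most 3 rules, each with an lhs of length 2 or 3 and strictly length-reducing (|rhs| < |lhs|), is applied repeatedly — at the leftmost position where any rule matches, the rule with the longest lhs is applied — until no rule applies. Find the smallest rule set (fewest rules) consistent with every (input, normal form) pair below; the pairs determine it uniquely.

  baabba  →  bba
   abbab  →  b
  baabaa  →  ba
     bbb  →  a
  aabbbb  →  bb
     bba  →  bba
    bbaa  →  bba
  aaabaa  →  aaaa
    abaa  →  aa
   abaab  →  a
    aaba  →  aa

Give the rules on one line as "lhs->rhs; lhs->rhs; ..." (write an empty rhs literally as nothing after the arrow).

ab->; baa->ba; bbb->a

  | baabba => babba => bba
  | abbab => bab => b
  | baabaa => babaa => baa => ba
  | bbb => a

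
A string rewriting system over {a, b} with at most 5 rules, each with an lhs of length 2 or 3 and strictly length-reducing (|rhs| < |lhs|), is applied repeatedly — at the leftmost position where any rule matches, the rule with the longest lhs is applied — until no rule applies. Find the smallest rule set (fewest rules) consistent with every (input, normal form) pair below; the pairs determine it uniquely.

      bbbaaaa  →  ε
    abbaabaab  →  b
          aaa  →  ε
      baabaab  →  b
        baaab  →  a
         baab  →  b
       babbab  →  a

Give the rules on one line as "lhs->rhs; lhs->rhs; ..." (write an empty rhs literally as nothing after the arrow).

aa->b; ab->b; ba->; bb->a

  | bbbaaaa => abaaaa => baaaa => aaa => ba => ε
  | abbaabaab => bbaabaab => aaabaab => babaab => baab => ab => b
  | aaa => ba => ε
  | baabaab => abaab => baab => ab => b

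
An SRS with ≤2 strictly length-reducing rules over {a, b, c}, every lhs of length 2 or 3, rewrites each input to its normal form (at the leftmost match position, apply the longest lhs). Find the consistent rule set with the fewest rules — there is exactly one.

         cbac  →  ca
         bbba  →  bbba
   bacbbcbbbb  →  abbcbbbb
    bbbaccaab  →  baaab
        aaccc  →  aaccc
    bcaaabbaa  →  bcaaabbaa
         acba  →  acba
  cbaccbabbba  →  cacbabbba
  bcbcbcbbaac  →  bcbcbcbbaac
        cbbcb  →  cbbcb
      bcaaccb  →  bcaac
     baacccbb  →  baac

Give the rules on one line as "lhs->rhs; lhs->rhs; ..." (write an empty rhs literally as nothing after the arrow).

  | cbac => ca
  | bbba
  | bacbbcbbbb => abbcbbbb
  | bbbaccaab => bbacaab => baaab

bac->a; ccb->c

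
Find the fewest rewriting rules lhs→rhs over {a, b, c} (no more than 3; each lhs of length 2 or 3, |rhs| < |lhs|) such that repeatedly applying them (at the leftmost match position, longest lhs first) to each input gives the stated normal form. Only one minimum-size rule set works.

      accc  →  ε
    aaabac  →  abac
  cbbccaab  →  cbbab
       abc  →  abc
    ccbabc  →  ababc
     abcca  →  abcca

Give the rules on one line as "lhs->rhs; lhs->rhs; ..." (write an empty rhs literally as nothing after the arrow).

  | accc => aa => ε
  | aaabac => abac
  | cbbccaab => cbbccb => cbbab
  | abc

aa->; ccb->ab; ccc->a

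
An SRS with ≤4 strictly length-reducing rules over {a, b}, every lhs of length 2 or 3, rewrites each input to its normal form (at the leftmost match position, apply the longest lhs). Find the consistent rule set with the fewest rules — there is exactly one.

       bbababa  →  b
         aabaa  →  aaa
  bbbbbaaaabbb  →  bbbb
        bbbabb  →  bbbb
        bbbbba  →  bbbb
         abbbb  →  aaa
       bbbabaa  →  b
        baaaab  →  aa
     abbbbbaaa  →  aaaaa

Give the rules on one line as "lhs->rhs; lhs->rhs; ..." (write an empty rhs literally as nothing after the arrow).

  | bbababa => bbaba => bba => b
  | aabaa => aaa
  | bbbbbaaaabbb => bbbbaaabbb => bbbaabbb => bbabbb => bbbb
  | bbbabb => bbbb

ab->; abb->aa; ba->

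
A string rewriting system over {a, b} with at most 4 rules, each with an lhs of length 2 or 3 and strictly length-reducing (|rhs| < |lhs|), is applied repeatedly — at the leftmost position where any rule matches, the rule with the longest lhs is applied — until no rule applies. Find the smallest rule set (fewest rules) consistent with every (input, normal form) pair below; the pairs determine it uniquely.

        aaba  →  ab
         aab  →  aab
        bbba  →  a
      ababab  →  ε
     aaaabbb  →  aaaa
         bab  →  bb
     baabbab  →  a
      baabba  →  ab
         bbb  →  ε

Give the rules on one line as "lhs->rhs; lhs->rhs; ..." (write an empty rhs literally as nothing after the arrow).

aba->b; ba->; bab->bb; bbb->

  | aaba => ab
  | aab
  | bbba => a
  | ababab => bbab => bbb => ε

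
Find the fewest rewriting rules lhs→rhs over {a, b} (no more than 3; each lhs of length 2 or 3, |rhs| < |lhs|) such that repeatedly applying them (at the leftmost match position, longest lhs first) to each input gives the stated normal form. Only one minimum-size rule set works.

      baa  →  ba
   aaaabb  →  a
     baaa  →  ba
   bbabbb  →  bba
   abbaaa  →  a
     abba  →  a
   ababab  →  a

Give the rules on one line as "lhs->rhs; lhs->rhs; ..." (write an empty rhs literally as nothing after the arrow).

aa->a; ab->a

  | baa => ba
  | aaaabb => aaabb => aabb => abb => ab => a
  | baaa => baa => ba
  | bbabbb => bbabb => bbab => bba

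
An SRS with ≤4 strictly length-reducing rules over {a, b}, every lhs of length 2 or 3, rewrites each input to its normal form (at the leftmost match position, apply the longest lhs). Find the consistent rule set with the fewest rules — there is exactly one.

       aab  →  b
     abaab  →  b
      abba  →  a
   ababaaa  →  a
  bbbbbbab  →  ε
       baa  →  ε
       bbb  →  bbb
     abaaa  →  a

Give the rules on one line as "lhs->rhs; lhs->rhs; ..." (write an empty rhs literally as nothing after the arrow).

aa->; ab->; ba->a

  | aab => b
  | abaab => aab => b
  | abba => ba => a
  | ababaaa => abaaa => aaa => a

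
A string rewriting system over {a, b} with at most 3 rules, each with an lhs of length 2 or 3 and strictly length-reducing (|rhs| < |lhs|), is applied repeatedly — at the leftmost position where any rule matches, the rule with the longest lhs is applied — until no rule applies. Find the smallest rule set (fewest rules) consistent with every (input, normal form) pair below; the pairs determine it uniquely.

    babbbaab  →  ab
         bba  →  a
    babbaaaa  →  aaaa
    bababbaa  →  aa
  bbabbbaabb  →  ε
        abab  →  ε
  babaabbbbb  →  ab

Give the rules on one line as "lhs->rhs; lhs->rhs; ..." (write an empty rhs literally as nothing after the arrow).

aba->b; ba->; bb->

  | babbbaab => bbbaab => baab => ab
  | bba => a
  | babbaaaa => bbaaaa => aaaa
  | bababbaa => babbaa => bbaa => aa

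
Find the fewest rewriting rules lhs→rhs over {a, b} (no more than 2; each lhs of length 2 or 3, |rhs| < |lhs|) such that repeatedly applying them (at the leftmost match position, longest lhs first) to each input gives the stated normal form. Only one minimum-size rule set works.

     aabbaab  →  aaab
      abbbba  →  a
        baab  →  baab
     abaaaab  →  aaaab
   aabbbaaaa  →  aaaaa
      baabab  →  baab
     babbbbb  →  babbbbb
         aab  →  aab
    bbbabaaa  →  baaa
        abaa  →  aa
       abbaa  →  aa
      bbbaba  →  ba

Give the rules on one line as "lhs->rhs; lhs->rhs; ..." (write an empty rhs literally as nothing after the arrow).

  | aabbaab => aabaab => aaab
  | abbbba => abbba => abba => aba => a
  | baab
  | abaaaab => aaaab

aba->a; bba->ba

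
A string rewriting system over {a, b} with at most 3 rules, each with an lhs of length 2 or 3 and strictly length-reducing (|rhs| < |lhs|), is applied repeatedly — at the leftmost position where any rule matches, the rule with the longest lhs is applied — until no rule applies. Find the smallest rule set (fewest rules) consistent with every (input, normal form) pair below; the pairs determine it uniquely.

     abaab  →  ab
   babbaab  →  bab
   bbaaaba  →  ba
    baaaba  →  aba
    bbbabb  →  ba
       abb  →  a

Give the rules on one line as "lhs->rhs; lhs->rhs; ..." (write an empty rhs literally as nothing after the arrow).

  | abaab => ab
  | babbaab => babbab => babbb => bab
  | bbaaaba => bbaaba => bbaba => bbba => ba
  | baaaba => aba

baa->; bb->; bba->bb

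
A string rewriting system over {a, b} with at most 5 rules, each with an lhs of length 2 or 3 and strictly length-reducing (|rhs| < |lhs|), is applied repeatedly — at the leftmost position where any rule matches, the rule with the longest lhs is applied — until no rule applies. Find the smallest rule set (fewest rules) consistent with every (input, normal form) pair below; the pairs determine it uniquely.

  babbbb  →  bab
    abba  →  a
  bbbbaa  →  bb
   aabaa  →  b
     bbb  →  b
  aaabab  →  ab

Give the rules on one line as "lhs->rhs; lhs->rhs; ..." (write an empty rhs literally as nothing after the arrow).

  | babbbb => babbb => babb => bab
  | abba => aba => a
  | bbbbaa => bbaa => bb
  | aabaa => baa => b

aa->; aba->a; abb->ab; bbb->b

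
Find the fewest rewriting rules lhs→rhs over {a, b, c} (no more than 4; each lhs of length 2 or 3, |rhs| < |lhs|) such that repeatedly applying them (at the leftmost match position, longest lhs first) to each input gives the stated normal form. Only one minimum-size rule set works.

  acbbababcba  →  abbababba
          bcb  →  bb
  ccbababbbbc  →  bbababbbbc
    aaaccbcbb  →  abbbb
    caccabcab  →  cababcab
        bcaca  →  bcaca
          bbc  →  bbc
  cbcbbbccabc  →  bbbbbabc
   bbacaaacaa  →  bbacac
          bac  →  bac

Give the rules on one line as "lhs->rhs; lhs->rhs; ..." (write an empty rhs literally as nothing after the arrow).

aa->; cb->b; cc->b

  | acbbababcba => abbababcba => abbababba
  | bcb => bb
  | ccbababbbbc => bbababbbbc
  | aaaccbcbb => accbcbb => abbcbb => abbbb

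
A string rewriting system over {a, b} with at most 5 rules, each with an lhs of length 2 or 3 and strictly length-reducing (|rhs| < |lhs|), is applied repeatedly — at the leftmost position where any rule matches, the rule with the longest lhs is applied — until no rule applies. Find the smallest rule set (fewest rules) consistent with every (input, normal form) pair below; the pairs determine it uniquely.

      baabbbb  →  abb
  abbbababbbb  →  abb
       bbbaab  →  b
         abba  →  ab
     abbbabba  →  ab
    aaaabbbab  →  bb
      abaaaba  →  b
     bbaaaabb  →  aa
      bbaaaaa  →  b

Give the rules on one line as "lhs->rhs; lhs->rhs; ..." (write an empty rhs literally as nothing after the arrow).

  | baabbbb => abbbb => abbb => abb
  | abbbababbbb => abbababbbb => abbabbbb => abbbbb => abbbb => abbb => abb
  | bbbaab => bbaab => bab => b
  | abba => ab

aaa->b; aab->aa; ba->; bbb->bb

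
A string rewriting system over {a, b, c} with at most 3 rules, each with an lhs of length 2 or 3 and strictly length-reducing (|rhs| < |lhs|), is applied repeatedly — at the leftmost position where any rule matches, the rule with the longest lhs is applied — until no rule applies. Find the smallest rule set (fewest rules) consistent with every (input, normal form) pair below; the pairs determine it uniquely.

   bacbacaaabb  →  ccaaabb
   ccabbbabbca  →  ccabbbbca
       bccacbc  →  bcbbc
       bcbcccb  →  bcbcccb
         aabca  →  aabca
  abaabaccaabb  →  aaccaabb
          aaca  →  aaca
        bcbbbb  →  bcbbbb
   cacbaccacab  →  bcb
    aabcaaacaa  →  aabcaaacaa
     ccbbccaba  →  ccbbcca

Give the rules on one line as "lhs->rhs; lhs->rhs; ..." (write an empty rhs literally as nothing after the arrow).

ba->; cac->b

  | bacbacaaabb => cbacaaabb => ccaaabb
  | ccabbbabbca => ccabbbbca
  | bccacbc => bcbbc
  | bcbcccb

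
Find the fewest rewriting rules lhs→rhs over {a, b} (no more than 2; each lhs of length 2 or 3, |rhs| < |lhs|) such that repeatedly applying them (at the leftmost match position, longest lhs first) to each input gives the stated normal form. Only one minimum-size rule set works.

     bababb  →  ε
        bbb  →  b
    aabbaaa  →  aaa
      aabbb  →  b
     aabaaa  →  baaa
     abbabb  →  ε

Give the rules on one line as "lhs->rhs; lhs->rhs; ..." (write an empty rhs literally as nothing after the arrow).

ab->b; bb->

  | bababb => bbabb => abb => bb => ε
  | bbb => b
  | aabbaaa => abbaaa => bbaaa => aaa
  | aabbb => abbb => bbb => b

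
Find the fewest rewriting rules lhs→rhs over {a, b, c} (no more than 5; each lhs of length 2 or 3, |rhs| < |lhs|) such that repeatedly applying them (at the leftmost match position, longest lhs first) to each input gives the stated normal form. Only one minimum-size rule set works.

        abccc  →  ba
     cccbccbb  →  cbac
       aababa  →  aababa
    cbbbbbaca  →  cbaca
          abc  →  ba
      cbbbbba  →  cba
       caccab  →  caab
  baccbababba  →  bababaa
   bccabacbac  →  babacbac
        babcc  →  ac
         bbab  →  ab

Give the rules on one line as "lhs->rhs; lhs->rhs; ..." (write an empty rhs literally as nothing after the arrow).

abc->ba; bb->; cc->; ccc->ca

  | abccc => bacc => ba
  | cccbccbb => cabccbb => cbacbb => cbac
  | aababa
  | cbbbbbaca => cbbbaca => cbaca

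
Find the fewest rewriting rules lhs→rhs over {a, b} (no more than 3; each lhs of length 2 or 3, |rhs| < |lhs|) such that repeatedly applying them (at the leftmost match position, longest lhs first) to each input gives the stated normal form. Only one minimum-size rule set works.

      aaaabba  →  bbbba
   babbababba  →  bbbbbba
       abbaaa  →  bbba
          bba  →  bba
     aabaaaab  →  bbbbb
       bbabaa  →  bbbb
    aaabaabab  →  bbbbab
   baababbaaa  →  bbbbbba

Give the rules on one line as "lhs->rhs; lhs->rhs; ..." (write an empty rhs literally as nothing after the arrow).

  | aaaabba => baabba => bbbba
  | babbababba => bbbababba => bbbabbba => bbbbbba
  | abbaaa => bbaaa => bbba
  | bba

aa->b; abb->bb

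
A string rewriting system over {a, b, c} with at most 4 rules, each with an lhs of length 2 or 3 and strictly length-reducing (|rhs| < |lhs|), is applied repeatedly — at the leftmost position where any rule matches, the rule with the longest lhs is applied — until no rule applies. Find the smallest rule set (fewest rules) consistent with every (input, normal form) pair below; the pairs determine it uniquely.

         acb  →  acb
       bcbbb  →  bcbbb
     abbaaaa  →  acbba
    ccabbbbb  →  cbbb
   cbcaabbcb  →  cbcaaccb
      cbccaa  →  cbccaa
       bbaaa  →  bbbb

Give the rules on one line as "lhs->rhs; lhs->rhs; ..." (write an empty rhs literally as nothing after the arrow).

aaa->bb; abb->ac; cac->

  | acb
  | bcbbb
  | abbaaaa => acaaaa => acbba
  | ccabbbbb => ccacbbb => cbbb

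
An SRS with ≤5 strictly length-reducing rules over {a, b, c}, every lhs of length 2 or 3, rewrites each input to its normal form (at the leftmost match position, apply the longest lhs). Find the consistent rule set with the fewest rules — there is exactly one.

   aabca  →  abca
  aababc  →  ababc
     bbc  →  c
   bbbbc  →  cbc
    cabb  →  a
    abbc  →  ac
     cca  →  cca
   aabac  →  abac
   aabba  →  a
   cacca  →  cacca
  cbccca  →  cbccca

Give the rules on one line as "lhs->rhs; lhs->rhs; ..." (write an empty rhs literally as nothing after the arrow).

aa->a; bb->; bbb->c; cab->ab

  | aabca => abca
  | aababc => ababc
  | bbc => c
  | bbbbc => cbc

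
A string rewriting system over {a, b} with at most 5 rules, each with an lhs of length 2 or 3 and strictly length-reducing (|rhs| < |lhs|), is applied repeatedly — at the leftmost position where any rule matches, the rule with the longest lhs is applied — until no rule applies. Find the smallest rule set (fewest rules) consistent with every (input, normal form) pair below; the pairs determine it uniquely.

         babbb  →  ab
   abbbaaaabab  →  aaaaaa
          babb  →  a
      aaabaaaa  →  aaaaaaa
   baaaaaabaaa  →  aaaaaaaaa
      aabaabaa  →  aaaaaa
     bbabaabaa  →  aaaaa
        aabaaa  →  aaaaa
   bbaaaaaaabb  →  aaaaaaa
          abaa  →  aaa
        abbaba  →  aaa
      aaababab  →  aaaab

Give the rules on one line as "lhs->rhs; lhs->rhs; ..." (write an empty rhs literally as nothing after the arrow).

  | babbb => bbbb => ab
  | abbbaaaabab => aaaaaabab => aaaaaabb => aaaaaa
  | babb => bbb => a
  | aaabaaaa => aaaaaaa

ba->a; bab->bb; bb->; bbb->a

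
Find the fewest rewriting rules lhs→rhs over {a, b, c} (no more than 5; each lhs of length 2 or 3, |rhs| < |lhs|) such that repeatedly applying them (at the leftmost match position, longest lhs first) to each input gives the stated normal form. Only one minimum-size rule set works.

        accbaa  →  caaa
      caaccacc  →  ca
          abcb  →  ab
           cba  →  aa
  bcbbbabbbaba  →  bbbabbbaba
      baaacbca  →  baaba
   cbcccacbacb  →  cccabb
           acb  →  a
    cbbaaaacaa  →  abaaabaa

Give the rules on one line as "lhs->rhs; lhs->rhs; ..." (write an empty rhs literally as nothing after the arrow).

aac->ab; ac->c; bc->; cb->a

  | accbaa => ccbaa => caaa
  | caaccacc => cabcacc => caacc => cabc => ca
  | abcb => ab
  | cba => aa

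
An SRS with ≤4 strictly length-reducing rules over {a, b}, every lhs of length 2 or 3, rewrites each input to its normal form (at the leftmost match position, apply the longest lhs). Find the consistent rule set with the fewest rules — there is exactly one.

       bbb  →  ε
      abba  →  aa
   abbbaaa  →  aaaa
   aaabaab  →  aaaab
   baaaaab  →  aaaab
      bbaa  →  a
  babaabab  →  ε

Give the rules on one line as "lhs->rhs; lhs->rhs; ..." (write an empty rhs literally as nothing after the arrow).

  | bbb => ε
  | abba => aba => aa
  | abbbaaa => aaaa
  | aaabaab => aaaab

ba->a; baa->a; bab->bb; bbb->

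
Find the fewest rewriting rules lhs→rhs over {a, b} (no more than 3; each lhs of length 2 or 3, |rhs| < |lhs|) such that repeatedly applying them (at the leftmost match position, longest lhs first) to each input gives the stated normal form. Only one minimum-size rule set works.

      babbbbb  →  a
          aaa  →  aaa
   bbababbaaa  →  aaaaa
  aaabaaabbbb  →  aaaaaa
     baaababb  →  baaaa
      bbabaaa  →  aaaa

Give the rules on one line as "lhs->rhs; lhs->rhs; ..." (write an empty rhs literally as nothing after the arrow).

  | babbbbb => abbbbb => abbbb => abbb => abb => ab => a
  | aaa
  | bbababbaaa => bababbaaa => ababbaaa => aabbaaa => aabaaa => aaaaa
  | aaabaaabbbb => aaaaaabbbb => aaaaaabbb => aaaaaabb => aaaaaab => aaaaaa

ab->a; bab->ab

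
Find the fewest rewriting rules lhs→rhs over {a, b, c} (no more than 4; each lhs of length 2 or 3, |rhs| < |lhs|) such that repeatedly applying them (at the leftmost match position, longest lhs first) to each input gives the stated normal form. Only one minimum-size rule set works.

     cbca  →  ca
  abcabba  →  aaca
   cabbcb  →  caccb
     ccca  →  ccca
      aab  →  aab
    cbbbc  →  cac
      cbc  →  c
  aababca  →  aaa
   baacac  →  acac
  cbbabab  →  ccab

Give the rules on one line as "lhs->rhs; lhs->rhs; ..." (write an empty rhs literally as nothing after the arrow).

  | cbca => ca
  | abcabba => aabba => aaca
  | cabbcb => caccb
  | ccca

ba->; bb->c; bbb->a; bc->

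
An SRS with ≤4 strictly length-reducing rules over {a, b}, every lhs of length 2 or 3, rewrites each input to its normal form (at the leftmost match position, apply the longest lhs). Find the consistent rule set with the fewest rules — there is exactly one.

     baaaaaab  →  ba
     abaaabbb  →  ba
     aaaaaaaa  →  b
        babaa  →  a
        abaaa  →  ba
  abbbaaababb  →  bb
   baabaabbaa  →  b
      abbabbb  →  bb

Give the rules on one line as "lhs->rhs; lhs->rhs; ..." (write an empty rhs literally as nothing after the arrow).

aaa->b; aab->; ab->a; baa->

  | baaaaaab => aaaab => bab => ba
  | abaaabbb => aaaabbb => babbb => babb => bab => ba
  | aaaaaaaa => baaaaa => aaa => b
  | babaa => baaa => a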